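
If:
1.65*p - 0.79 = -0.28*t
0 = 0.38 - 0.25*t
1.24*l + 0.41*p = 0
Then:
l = -0.07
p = 0.22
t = 1.52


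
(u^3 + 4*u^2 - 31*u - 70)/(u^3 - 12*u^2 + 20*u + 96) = (u^2 + 2*u - 35)/(u^2 - 14*u + 48)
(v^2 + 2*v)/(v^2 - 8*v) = (v + 2)/(v - 8)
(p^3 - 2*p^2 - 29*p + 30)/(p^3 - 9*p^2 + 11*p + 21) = (p^3 - 2*p^2 - 29*p + 30)/(p^3 - 9*p^2 + 11*p + 21)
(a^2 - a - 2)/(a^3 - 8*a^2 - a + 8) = (a - 2)/(a^2 - 9*a + 8)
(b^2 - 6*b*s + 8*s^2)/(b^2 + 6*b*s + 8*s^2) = (b^2 - 6*b*s + 8*s^2)/(b^2 + 6*b*s + 8*s^2)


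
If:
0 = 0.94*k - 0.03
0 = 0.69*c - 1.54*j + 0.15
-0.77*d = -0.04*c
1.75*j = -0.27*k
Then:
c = -0.23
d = -0.01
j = -0.00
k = 0.03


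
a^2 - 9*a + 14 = (a - 7)*(a - 2)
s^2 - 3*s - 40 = (s - 8)*(s + 5)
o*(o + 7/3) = o^2 + 7*o/3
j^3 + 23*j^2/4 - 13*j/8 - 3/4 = (j - 1/2)*(j + 1/4)*(j + 6)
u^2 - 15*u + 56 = (u - 8)*(u - 7)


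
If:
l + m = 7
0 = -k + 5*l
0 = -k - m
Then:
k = -35/4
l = -7/4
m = 35/4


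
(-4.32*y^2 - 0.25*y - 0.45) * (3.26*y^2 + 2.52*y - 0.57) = -14.0832*y^4 - 11.7014*y^3 + 0.3654*y^2 - 0.9915*y + 0.2565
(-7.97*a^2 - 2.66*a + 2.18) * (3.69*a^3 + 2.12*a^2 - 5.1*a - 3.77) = -29.4093*a^5 - 26.7118*a^4 + 43.052*a^3 + 48.2345*a^2 - 1.0898*a - 8.2186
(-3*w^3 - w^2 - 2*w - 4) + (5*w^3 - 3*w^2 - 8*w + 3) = 2*w^3 - 4*w^2 - 10*w - 1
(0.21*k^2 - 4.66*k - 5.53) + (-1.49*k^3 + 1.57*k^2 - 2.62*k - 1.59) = -1.49*k^3 + 1.78*k^2 - 7.28*k - 7.12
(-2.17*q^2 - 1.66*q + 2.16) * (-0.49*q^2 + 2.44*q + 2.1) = 1.0633*q^4 - 4.4814*q^3 - 9.6658*q^2 + 1.7844*q + 4.536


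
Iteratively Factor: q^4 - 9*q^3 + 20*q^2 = (q - 4)*(q^3 - 5*q^2) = q*(q - 4)*(q^2 - 5*q) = q*(q - 5)*(q - 4)*(q)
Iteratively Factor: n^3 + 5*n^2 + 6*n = (n + 3)*(n^2 + 2*n) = (n + 2)*(n + 3)*(n)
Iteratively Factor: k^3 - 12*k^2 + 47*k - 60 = (k - 4)*(k^2 - 8*k + 15) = (k - 5)*(k - 4)*(k - 3)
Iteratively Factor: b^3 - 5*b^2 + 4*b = (b - 1)*(b^2 - 4*b) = (b - 4)*(b - 1)*(b)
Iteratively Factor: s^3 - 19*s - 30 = (s + 2)*(s^2 - 2*s - 15) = (s + 2)*(s + 3)*(s - 5)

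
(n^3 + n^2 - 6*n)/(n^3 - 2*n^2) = (n + 3)/n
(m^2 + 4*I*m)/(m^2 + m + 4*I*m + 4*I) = m/(m + 1)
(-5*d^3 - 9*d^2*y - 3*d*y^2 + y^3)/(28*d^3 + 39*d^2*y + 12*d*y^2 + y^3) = (-5*d^2 - 4*d*y + y^2)/(28*d^2 + 11*d*y + y^2)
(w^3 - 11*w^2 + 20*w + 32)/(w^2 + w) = w - 12 + 32/w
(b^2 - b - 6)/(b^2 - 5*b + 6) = (b + 2)/(b - 2)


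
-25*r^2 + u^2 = (-5*r + u)*(5*r + u)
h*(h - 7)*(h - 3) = h^3 - 10*h^2 + 21*h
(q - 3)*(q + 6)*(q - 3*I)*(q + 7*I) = q^4 + 3*q^3 + 4*I*q^3 + 3*q^2 + 12*I*q^2 + 63*q - 72*I*q - 378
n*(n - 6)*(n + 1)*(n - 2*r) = n^4 - 2*n^3*r - 5*n^3 + 10*n^2*r - 6*n^2 + 12*n*r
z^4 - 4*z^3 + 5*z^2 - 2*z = z*(z - 2)*(z - 1)^2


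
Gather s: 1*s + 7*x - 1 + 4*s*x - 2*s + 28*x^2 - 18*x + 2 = s*(4*x - 1) + 28*x^2 - 11*x + 1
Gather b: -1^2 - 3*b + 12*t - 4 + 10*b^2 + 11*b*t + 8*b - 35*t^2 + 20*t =10*b^2 + b*(11*t + 5) - 35*t^2 + 32*t - 5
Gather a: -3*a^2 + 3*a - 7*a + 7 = -3*a^2 - 4*a + 7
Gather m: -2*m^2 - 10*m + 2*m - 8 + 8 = -2*m^2 - 8*m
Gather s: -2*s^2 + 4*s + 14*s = -2*s^2 + 18*s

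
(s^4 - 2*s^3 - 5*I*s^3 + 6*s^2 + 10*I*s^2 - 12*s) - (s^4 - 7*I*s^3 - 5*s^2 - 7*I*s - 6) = -2*s^3 + 2*I*s^3 + 11*s^2 + 10*I*s^2 - 12*s + 7*I*s + 6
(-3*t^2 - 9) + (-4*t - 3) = -3*t^2 - 4*t - 12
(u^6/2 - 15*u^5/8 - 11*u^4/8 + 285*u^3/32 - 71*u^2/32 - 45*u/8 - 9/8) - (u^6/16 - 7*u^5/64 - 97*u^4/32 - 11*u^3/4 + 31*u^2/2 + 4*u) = 7*u^6/16 - 113*u^5/64 + 53*u^4/32 + 373*u^3/32 - 567*u^2/32 - 77*u/8 - 9/8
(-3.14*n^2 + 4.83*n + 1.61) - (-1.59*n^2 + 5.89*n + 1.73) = -1.55*n^2 - 1.06*n - 0.12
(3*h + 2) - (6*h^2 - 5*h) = -6*h^2 + 8*h + 2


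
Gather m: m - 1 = m - 1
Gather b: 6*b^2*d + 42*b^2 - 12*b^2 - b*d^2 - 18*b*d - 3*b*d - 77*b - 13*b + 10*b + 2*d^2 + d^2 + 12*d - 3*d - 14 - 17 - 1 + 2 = b^2*(6*d + 30) + b*(-d^2 - 21*d - 80) + 3*d^2 + 9*d - 30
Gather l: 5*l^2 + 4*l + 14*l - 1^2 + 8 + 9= 5*l^2 + 18*l + 16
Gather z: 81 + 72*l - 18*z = 72*l - 18*z + 81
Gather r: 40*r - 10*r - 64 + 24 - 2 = 30*r - 42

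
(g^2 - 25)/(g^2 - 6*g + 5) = (g + 5)/(g - 1)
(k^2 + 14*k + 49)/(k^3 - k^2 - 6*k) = (k^2 + 14*k + 49)/(k*(k^2 - k - 6))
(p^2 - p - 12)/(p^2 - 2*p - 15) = (p - 4)/(p - 5)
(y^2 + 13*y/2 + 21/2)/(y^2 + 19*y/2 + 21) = (y + 3)/(y + 6)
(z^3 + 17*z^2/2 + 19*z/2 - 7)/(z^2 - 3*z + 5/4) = 2*(z^2 + 9*z + 14)/(2*z - 5)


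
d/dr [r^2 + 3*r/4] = 2*r + 3/4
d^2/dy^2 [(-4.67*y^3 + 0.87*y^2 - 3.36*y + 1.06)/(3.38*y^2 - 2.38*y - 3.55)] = (-227.750868*y^3 - 101.447016*y^2 - 646.184274*y + 116.152038)/(38.614472*y^6 - 81.570216*y^5 - 64.232844*y^4 + 157.864448*y^3 + 67.46349*y^2 - 89.98185*y - 44.738875)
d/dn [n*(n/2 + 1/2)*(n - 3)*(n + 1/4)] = 2*n^3 - 21*n^2/8 - 7*n/2 - 3/8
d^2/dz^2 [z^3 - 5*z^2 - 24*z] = 6*z - 10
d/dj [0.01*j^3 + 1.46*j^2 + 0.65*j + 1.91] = 0.03*j^2 + 2.92*j + 0.65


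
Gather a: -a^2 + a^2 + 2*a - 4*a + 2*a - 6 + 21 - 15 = 0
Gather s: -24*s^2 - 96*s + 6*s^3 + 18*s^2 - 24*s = 6*s^3 - 6*s^2 - 120*s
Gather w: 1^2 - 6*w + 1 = 2 - 6*w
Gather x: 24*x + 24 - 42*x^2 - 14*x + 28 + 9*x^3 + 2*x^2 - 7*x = 9*x^3 - 40*x^2 + 3*x + 52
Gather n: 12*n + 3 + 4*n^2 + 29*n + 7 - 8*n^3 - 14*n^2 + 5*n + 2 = -8*n^3 - 10*n^2 + 46*n + 12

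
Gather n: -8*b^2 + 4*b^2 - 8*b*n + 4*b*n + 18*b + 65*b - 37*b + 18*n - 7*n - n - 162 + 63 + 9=-4*b^2 + 46*b + n*(10 - 4*b) - 90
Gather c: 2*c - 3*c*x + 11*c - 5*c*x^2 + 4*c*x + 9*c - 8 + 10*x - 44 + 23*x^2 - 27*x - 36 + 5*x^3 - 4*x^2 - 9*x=c*(-5*x^2 + x + 22) + 5*x^3 + 19*x^2 - 26*x - 88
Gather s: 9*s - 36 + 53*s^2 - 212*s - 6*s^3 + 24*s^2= -6*s^3 + 77*s^2 - 203*s - 36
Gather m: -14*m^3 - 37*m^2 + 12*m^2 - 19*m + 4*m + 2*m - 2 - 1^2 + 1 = -14*m^3 - 25*m^2 - 13*m - 2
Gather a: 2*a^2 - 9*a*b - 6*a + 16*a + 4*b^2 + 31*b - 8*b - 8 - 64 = 2*a^2 + a*(10 - 9*b) + 4*b^2 + 23*b - 72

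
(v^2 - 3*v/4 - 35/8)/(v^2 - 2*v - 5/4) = (4*v + 7)/(2*(2*v + 1))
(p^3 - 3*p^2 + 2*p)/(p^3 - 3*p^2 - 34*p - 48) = p*(-p^2 + 3*p - 2)/(-p^3 + 3*p^2 + 34*p + 48)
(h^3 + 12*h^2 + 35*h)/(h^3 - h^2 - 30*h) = (h + 7)/(h - 6)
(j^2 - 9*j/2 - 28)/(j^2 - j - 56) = (j + 7/2)/(j + 7)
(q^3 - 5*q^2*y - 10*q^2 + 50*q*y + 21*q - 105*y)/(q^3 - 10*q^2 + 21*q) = (q - 5*y)/q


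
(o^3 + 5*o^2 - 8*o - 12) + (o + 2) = o^3 + 5*o^2 - 7*o - 10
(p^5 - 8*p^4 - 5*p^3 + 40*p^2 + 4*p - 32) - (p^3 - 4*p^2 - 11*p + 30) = p^5 - 8*p^4 - 6*p^3 + 44*p^2 + 15*p - 62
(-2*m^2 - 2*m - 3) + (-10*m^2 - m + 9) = -12*m^2 - 3*m + 6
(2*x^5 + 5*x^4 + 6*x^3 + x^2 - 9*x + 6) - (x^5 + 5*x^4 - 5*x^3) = x^5 + 11*x^3 + x^2 - 9*x + 6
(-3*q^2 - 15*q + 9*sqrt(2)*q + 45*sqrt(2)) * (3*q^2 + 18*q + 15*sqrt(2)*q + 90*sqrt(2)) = -9*q^4 - 99*q^3 - 18*sqrt(2)*q^3 - 198*sqrt(2)*q^2 - 540*sqrt(2)*q + 2970*q + 8100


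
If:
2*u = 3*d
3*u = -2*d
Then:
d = 0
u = 0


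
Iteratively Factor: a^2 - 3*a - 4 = (a - 4)*(a + 1)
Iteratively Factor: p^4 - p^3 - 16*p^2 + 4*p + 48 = (p + 2)*(p^3 - 3*p^2 - 10*p + 24) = (p - 4)*(p + 2)*(p^2 + p - 6) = (p - 4)*(p - 2)*(p + 2)*(p + 3)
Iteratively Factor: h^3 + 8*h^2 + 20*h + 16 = (h + 2)*(h^2 + 6*h + 8) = (h + 2)^2*(h + 4)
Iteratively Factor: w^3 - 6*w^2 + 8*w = (w - 4)*(w^2 - 2*w) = (w - 4)*(w - 2)*(w)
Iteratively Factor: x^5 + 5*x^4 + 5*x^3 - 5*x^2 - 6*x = (x + 1)*(x^4 + 4*x^3 + x^2 - 6*x) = (x + 1)*(x + 3)*(x^3 + x^2 - 2*x) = (x + 1)*(x + 2)*(x + 3)*(x^2 - x) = x*(x + 1)*(x + 2)*(x + 3)*(x - 1)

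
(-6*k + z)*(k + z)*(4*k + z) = -24*k^3 - 26*k^2*z - k*z^2 + z^3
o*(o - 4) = o^2 - 4*o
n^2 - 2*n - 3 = (n - 3)*(n + 1)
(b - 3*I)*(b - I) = b^2 - 4*I*b - 3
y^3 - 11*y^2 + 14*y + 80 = (y - 8)*(y - 5)*(y + 2)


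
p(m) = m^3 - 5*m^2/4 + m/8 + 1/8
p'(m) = 3*m^2 - 5*m/2 + 1/8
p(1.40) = 0.59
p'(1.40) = 2.50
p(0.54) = -0.01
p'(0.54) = -0.35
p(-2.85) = -33.53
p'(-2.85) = 31.62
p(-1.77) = -9.56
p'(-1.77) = 13.95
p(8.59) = 542.80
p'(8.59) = 200.01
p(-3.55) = -60.81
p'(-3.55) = 46.81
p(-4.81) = -140.68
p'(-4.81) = 81.56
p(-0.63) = -0.70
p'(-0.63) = 2.89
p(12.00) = 1549.62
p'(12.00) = 402.12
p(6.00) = 171.88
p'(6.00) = 93.12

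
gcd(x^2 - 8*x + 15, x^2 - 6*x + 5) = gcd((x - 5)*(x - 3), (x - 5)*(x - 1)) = x - 5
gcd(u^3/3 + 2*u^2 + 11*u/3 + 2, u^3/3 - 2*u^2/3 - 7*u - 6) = u^2 + 4*u + 3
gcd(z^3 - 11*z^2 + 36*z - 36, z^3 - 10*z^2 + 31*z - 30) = z^2 - 5*z + 6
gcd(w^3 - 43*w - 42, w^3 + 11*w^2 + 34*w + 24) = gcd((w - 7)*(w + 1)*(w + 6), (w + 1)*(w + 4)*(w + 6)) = w^2 + 7*w + 6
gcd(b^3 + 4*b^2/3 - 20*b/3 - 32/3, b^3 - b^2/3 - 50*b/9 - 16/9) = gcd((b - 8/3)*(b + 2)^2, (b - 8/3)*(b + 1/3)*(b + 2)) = b^2 - 2*b/3 - 16/3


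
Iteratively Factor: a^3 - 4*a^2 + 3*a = (a - 3)*(a^2 - a) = a*(a - 3)*(a - 1)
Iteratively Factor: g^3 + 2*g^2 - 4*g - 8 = (g - 2)*(g^2 + 4*g + 4) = (g - 2)*(g + 2)*(g + 2)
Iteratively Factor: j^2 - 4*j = (j - 4)*(j)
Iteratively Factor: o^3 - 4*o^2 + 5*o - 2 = (o - 1)*(o^2 - 3*o + 2) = (o - 1)^2*(o - 2)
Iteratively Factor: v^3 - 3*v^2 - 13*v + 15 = (v + 3)*(v^2 - 6*v + 5) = (v - 5)*(v + 3)*(v - 1)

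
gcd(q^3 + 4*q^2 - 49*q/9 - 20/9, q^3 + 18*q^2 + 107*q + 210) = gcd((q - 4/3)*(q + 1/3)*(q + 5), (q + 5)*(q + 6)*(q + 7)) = q + 5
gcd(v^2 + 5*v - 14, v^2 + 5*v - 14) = v^2 + 5*v - 14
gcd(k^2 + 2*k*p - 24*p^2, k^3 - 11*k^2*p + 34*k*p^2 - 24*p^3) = -k + 4*p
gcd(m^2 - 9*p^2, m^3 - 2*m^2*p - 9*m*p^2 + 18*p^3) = -m^2 + 9*p^2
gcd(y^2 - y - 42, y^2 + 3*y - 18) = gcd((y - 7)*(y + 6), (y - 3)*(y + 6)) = y + 6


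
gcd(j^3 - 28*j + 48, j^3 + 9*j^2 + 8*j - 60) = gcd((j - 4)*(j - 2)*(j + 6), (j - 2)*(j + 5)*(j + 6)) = j^2 + 4*j - 12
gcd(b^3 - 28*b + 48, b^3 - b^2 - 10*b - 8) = b - 4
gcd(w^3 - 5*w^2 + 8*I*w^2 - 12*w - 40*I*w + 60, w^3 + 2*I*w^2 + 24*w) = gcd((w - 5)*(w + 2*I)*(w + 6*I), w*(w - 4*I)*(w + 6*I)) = w + 6*I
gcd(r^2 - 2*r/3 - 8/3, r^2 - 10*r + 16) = r - 2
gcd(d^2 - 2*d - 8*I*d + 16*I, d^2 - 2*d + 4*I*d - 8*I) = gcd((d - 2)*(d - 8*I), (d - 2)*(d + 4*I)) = d - 2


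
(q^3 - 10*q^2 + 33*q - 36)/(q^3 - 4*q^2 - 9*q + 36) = (q - 3)/(q + 3)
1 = 1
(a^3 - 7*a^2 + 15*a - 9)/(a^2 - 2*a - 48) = (-a^3 + 7*a^2 - 15*a + 9)/(-a^2 + 2*a + 48)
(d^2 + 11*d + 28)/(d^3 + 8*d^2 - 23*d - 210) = (d + 4)/(d^2 + d - 30)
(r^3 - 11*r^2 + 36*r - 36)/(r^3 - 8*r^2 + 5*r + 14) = (r^2 - 9*r + 18)/(r^2 - 6*r - 7)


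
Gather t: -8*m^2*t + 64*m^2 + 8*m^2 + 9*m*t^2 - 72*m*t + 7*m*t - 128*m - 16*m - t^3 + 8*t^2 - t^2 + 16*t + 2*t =72*m^2 - 144*m - t^3 + t^2*(9*m + 7) + t*(-8*m^2 - 65*m + 18)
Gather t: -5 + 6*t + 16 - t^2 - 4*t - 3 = -t^2 + 2*t + 8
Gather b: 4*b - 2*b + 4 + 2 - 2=2*b + 4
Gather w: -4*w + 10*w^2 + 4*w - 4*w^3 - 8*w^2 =-4*w^3 + 2*w^2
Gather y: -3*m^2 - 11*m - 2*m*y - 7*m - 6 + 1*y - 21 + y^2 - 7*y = -3*m^2 - 18*m + y^2 + y*(-2*m - 6) - 27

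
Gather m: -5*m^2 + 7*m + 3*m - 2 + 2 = -5*m^2 + 10*m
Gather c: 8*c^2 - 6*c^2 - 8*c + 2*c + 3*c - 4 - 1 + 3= 2*c^2 - 3*c - 2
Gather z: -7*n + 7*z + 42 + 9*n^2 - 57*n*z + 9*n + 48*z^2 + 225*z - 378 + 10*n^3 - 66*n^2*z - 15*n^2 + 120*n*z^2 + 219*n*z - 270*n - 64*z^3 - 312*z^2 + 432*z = 10*n^3 - 6*n^2 - 268*n - 64*z^3 + z^2*(120*n - 264) + z*(-66*n^2 + 162*n + 664) - 336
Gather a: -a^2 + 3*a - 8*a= -a^2 - 5*a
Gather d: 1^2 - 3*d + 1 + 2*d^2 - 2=2*d^2 - 3*d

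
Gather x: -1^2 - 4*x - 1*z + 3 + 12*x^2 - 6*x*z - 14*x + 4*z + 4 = 12*x^2 + x*(-6*z - 18) + 3*z + 6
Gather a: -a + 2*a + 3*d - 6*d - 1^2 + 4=a - 3*d + 3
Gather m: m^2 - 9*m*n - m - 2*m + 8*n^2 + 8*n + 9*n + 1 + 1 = m^2 + m*(-9*n - 3) + 8*n^2 + 17*n + 2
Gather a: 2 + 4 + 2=8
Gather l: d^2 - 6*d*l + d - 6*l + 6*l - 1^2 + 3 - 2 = d^2 - 6*d*l + d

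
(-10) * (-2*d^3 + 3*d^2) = 20*d^3 - 30*d^2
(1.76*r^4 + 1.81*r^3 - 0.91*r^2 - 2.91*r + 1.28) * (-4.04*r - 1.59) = -7.1104*r^5 - 10.1108*r^4 + 0.7985*r^3 + 13.2033*r^2 - 0.544299999999999*r - 2.0352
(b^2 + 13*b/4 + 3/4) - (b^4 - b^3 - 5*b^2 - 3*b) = -b^4 + b^3 + 6*b^2 + 25*b/4 + 3/4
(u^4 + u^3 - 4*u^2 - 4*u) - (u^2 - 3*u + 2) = u^4 + u^3 - 5*u^2 - u - 2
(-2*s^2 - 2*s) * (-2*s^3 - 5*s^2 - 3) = 4*s^5 + 14*s^4 + 10*s^3 + 6*s^2 + 6*s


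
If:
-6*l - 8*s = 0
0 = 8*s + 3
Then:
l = 1/2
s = -3/8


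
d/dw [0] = 0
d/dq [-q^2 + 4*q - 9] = 4 - 2*q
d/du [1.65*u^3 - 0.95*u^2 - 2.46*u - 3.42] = 4.95*u^2 - 1.9*u - 2.46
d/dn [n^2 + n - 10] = 2*n + 1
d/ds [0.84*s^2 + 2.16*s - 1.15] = 1.68*s + 2.16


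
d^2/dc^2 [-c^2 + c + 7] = -2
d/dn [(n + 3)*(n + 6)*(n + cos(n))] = -(n + 3)*(n + 6)*(sin(n) - 1) + (n + 3)*(n + cos(n)) + (n + 6)*(n + cos(n))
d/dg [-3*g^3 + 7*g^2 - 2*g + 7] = -9*g^2 + 14*g - 2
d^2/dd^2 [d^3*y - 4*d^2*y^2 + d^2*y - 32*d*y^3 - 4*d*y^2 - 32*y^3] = 2*y*(3*d - 4*y + 1)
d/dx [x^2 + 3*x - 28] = 2*x + 3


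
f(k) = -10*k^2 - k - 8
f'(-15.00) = 299.00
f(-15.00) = -2243.00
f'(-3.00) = 59.00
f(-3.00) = -95.00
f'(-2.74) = 53.80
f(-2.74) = -80.34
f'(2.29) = -46.80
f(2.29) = -62.73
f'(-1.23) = 23.60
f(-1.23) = -21.90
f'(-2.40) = 47.00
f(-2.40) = -63.20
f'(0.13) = -3.60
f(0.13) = -8.30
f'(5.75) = -116.00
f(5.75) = -344.38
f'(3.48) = -70.60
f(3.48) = -132.58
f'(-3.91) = 77.20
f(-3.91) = -156.97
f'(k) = -20*k - 1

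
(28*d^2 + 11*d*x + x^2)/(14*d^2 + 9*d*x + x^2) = (4*d + x)/(2*d + x)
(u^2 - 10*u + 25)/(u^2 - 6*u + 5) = (u - 5)/(u - 1)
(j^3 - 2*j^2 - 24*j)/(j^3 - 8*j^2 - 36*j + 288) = j*(j + 4)/(j^2 - 2*j - 48)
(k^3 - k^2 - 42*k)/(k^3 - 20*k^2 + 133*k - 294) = k*(k + 6)/(k^2 - 13*k + 42)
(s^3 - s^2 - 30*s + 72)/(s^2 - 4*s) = s + 3 - 18/s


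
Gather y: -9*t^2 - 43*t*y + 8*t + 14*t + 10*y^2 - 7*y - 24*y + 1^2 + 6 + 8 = -9*t^2 + 22*t + 10*y^2 + y*(-43*t - 31) + 15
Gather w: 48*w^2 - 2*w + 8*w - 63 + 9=48*w^2 + 6*w - 54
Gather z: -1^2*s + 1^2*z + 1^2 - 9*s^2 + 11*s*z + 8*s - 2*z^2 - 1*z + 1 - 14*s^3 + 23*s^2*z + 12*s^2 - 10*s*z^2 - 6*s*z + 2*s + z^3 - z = -14*s^3 + 3*s^2 + 9*s + z^3 + z^2*(-10*s - 2) + z*(23*s^2 + 5*s - 1) + 2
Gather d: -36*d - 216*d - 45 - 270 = -252*d - 315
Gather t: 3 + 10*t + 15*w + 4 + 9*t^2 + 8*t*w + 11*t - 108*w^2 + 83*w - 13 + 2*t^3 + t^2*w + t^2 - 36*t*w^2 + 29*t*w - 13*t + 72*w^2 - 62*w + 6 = 2*t^3 + t^2*(w + 10) + t*(-36*w^2 + 37*w + 8) - 36*w^2 + 36*w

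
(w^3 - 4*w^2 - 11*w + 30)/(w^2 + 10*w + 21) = (w^2 - 7*w + 10)/(w + 7)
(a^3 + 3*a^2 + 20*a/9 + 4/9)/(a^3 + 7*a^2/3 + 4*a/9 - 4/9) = (3*a + 1)/(3*a - 1)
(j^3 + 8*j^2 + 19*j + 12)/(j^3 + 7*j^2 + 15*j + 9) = (j + 4)/(j + 3)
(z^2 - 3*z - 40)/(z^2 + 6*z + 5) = (z - 8)/(z + 1)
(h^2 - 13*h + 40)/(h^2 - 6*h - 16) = (h - 5)/(h + 2)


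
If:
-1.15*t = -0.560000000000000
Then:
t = 0.49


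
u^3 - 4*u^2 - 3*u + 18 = (u - 3)^2*(u + 2)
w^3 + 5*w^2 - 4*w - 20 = (w - 2)*(w + 2)*(w + 5)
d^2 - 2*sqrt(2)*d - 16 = (d - 4*sqrt(2))*(d + 2*sqrt(2))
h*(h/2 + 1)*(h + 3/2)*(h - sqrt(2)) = h^4/2 - sqrt(2)*h^3/2 + 7*h^3/4 - 7*sqrt(2)*h^2/4 + 3*h^2/2 - 3*sqrt(2)*h/2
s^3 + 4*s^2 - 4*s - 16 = (s - 2)*(s + 2)*(s + 4)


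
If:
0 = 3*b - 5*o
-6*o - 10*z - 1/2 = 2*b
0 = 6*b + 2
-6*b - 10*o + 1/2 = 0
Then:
No Solution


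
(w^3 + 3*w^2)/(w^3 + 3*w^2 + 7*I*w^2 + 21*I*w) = w/(w + 7*I)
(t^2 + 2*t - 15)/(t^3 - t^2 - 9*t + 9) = (t + 5)/(t^2 + 2*t - 3)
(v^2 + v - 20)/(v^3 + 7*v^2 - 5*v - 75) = (v - 4)/(v^2 + 2*v - 15)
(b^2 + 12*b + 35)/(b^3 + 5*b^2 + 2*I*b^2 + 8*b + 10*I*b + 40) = (b + 7)/(b^2 + 2*I*b + 8)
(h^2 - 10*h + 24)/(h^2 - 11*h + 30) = (h - 4)/(h - 5)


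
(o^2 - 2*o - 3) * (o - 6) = o^3 - 8*o^2 + 9*o + 18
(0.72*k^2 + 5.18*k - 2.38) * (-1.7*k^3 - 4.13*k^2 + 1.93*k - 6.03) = -1.224*k^5 - 11.7796*k^4 - 15.9578*k^3 + 15.4852*k^2 - 35.8288*k + 14.3514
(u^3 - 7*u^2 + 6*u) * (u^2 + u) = u^5 - 6*u^4 - u^3 + 6*u^2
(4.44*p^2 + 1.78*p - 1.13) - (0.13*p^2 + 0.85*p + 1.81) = 4.31*p^2 + 0.93*p - 2.94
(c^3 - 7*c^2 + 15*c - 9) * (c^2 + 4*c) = c^5 - 3*c^4 - 13*c^3 + 51*c^2 - 36*c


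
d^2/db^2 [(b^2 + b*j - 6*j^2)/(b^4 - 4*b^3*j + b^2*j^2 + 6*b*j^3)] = 2*(3*b^5 + 12*b^4*j - 41*b^3*j^2 + 9*b^2*j^3 + 54*b*j^4 + 27*j^5)/(b^3*(b^6 - 6*b^5*j + 3*b^4*j^2 + 28*b^3*j^3 - 9*b^2*j^4 - 54*b*j^5 - 27*j^6))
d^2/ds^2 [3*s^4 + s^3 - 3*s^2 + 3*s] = 36*s^2 + 6*s - 6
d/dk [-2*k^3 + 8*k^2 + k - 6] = -6*k^2 + 16*k + 1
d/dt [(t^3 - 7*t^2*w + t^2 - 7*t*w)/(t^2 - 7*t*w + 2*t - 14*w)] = (t^2 + 4*t + 2)/(t^2 + 4*t + 4)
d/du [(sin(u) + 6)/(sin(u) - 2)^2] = -(sin(u) + 14)*cos(u)/(sin(u) - 2)^3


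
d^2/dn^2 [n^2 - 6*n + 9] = 2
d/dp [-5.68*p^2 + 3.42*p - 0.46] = 3.42 - 11.36*p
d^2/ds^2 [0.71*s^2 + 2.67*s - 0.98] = 1.42000000000000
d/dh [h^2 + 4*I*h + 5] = 2*h + 4*I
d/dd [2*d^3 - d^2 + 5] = 2*d*(3*d - 1)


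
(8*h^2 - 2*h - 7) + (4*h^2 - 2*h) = 12*h^2 - 4*h - 7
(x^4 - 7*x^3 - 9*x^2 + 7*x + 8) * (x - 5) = x^5 - 12*x^4 + 26*x^3 + 52*x^2 - 27*x - 40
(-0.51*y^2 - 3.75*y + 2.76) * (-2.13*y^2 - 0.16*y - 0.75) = 1.0863*y^4 + 8.0691*y^3 - 4.8963*y^2 + 2.3709*y - 2.07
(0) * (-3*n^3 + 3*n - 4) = 0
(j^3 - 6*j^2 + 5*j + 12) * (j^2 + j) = j^5 - 5*j^4 - j^3 + 17*j^2 + 12*j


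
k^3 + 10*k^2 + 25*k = k*(k + 5)^2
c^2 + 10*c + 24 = (c + 4)*(c + 6)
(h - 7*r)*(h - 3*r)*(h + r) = h^3 - 9*h^2*r + 11*h*r^2 + 21*r^3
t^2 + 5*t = t*(t + 5)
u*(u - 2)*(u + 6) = u^3 + 4*u^2 - 12*u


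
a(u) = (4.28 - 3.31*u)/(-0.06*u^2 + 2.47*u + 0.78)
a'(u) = (4.28 - 3.31*u)*(0.12*u - 2.47)/(-0.06*u^2 + 2.47*u + 0.78)^2 - 3.31/(-0.06*u^2 + 2.47*u + 0.78) = (-0.1986*u^2 + 0.5136*u - 13.1534)/(0.0036*u^4 - 0.2964*u^3 + 6.0073*u^2 + 3.8532*u + 0.6084)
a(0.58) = 1.08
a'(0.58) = -2.69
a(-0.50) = -12.63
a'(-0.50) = -60.93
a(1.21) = 0.07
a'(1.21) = -0.95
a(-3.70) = -1.80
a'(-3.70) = -0.21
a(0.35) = 1.91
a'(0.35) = -4.85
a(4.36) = -0.98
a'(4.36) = -0.14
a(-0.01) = 5.71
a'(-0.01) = -23.07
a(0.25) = 2.48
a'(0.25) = -6.71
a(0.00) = 5.49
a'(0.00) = -21.62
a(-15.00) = -1.08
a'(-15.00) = -0.03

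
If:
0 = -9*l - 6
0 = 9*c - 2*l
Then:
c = -4/27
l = -2/3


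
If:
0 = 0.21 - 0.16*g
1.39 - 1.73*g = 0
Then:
No Solution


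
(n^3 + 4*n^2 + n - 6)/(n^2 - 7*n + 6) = (n^2 + 5*n + 6)/(n - 6)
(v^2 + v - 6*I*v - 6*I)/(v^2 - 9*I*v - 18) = (v + 1)/(v - 3*I)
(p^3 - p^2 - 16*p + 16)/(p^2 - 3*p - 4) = (p^2 + 3*p - 4)/(p + 1)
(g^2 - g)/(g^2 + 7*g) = (g - 1)/(g + 7)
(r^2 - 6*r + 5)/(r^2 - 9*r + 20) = (r - 1)/(r - 4)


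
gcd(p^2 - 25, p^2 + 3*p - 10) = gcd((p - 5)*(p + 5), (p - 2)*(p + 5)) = p + 5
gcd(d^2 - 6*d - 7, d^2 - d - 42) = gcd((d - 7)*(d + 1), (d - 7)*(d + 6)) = d - 7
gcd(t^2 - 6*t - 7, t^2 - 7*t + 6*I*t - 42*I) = t - 7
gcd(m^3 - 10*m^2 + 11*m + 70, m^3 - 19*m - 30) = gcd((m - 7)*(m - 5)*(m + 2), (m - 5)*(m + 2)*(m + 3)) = m^2 - 3*m - 10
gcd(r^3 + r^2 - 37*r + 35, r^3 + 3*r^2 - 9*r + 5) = r - 1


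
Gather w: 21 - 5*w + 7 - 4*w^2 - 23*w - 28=-4*w^2 - 28*w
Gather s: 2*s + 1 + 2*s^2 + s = 2*s^2 + 3*s + 1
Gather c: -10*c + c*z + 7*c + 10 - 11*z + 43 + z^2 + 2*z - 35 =c*(z - 3) + z^2 - 9*z + 18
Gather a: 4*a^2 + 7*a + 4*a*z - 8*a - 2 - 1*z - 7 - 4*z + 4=4*a^2 + a*(4*z - 1) - 5*z - 5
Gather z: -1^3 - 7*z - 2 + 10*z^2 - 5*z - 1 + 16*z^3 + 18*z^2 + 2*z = 16*z^3 + 28*z^2 - 10*z - 4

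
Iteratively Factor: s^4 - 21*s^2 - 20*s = (s)*(s^3 - 21*s - 20) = s*(s + 1)*(s^2 - s - 20) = s*(s + 1)*(s + 4)*(s - 5)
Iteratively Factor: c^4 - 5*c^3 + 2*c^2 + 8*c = (c - 2)*(c^3 - 3*c^2 - 4*c) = (c - 4)*(c - 2)*(c^2 + c) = (c - 4)*(c - 2)*(c + 1)*(c)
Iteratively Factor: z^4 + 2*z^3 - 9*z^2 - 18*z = (z)*(z^3 + 2*z^2 - 9*z - 18) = z*(z + 2)*(z^2 - 9) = z*(z - 3)*(z + 2)*(z + 3)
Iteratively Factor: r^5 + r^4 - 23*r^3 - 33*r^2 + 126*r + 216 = (r + 2)*(r^4 - r^3 - 21*r^2 + 9*r + 108) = (r - 3)*(r + 2)*(r^3 + 2*r^2 - 15*r - 36) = (r - 4)*(r - 3)*(r + 2)*(r^2 + 6*r + 9) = (r - 4)*(r - 3)*(r + 2)*(r + 3)*(r + 3)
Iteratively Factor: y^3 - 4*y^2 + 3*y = (y - 1)*(y^2 - 3*y) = (y - 3)*(y - 1)*(y)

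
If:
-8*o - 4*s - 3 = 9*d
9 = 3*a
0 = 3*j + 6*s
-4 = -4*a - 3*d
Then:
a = 3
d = -8/3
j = -2*s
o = 21/8 - s/2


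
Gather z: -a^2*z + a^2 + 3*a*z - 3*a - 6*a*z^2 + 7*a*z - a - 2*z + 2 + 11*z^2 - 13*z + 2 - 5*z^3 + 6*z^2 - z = a^2 - 4*a - 5*z^3 + z^2*(17 - 6*a) + z*(-a^2 + 10*a - 16) + 4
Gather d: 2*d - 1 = 2*d - 1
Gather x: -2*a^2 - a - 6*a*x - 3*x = -2*a^2 - a + x*(-6*a - 3)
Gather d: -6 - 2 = -8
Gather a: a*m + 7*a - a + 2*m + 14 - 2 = a*(m + 6) + 2*m + 12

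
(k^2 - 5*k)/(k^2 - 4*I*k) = (k - 5)/(k - 4*I)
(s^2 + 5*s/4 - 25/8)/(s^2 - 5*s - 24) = (-8*s^2 - 10*s + 25)/(8*(-s^2 + 5*s + 24))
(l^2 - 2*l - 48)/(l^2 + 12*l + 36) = (l - 8)/(l + 6)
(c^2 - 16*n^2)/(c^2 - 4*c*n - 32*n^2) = (c - 4*n)/(c - 8*n)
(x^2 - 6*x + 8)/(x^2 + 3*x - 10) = (x - 4)/(x + 5)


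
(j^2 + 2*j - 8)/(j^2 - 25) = (j^2 + 2*j - 8)/(j^2 - 25)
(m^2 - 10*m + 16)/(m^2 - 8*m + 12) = (m - 8)/(m - 6)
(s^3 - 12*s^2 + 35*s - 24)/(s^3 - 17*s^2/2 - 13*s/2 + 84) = 2*(s^2 - 4*s + 3)/(2*s^2 - s - 21)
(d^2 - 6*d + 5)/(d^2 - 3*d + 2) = (d - 5)/(d - 2)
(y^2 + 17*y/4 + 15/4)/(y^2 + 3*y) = (y + 5/4)/y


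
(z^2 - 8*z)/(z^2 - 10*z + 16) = z/(z - 2)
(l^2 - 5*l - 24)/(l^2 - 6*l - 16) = (l + 3)/(l + 2)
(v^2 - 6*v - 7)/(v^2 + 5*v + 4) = (v - 7)/(v + 4)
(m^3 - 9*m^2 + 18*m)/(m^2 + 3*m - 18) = m*(m - 6)/(m + 6)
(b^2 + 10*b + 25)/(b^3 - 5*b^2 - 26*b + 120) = (b + 5)/(b^2 - 10*b + 24)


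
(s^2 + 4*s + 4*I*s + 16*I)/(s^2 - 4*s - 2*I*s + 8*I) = (s^2 + 4*s*(1 + I) + 16*I)/(s^2 - 2*s*(2 + I) + 8*I)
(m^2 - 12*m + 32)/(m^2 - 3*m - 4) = (m - 8)/(m + 1)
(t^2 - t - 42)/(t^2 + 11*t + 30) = (t - 7)/(t + 5)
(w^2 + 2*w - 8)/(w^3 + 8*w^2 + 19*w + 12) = (w - 2)/(w^2 + 4*w + 3)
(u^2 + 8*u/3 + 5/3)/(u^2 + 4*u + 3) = (u + 5/3)/(u + 3)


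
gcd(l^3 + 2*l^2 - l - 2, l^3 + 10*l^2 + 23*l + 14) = l^2 + 3*l + 2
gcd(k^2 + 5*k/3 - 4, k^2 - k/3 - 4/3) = k - 4/3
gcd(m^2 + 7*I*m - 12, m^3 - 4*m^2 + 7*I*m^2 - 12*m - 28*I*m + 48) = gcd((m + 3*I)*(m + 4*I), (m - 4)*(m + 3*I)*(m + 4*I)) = m^2 + 7*I*m - 12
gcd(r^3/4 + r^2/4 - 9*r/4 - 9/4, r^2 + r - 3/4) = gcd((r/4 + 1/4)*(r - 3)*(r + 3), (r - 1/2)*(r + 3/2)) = 1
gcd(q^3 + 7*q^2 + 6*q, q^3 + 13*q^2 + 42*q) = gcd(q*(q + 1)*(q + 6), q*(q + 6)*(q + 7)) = q^2 + 6*q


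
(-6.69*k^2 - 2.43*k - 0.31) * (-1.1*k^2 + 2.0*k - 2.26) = 7.359*k^4 - 10.707*k^3 + 10.6004*k^2 + 4.8718*k + 0.7006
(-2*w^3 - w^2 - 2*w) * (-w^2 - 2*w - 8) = 2*w^5 + 5*w^4 + 20*w^3 + 12*w^2 + 16*w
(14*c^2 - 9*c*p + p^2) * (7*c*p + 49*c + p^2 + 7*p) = 98*c^3*p + 686*c^3 - 49*c^2*p^2 - 343*c^2*p - 2*c*p^3 - 14*c*p^2 + p^4 + 7*p^3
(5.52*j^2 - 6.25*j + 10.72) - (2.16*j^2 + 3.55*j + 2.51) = 3.36*j^2 - 9.8*j + 8.21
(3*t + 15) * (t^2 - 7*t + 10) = 3*t^3 - 6*t^2 - 75*t + 150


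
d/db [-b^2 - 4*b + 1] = -2*b - 4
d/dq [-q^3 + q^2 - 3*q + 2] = -3*q^2 + 2*q - 3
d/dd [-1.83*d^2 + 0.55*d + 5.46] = 0.55 - 3.66*d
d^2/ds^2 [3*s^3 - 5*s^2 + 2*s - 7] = 18*s - 10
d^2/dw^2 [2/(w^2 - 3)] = 12*(w^2 + 1)/(w^2 - 3)^3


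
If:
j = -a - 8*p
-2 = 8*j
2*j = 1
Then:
No Solution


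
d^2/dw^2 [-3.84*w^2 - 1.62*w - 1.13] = -7.68000000000000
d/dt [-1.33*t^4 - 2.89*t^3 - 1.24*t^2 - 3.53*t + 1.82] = -5.32*t^3 - 8.67*t^2 - 2.48*t - 3.53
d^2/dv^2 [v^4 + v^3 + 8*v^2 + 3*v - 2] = 12*v^2 + 6*v + 16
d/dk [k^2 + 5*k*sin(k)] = 5*k*cos(k) + 2*k + 5*sin(k)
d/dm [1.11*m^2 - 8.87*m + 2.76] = 2.22*m - 8.87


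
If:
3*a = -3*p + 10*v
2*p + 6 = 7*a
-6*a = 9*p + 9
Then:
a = 12/25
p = -33/25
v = -63/250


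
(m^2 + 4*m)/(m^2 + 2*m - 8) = m/(m - 2)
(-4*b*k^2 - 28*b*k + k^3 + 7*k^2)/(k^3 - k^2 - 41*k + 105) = k*(-4*b + k)/(k^2 - 8*k + 15)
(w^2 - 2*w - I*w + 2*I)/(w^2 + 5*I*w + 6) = (w - 2)/(w + 6*I)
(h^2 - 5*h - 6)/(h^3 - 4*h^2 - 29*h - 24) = (h - 6)/(h^2 - 5*h - 24)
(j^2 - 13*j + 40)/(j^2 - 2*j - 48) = (j - 5)/(j + 6)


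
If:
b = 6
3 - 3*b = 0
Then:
No Solution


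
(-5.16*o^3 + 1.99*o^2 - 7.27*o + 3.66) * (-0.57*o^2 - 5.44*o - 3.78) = 2.9412*o^5 + 26.9361*o^4 + 12.8231*o^3 + 29.9404*o^2 + 7.57019999999999*o - 13.8348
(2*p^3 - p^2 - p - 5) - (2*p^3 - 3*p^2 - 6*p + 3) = 2*p^2 + 5*p - 8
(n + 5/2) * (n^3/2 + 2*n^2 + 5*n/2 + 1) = n^4/2 + 13*n^3/4 + 15*n^2/2 + 29*n/4 + 5/2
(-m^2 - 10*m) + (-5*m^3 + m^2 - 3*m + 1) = -5*m^3 - 13*m + 1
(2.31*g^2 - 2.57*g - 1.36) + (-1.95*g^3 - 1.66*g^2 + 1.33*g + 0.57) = -1.95*g^3 + 0.65*g^2 - 1.24*g - 0.79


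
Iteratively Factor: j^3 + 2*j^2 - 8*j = (j)*(j^2 + 2*j - 8) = j*(j - 2)*(j + 4)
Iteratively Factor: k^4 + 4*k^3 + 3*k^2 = (k + 3)*(k^3 + k^2) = (k + 1)*(k + 3)*(k^2) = k*(k + 1)*(k + 3)*(k)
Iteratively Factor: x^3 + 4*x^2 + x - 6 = (x + 2)*(x^2 + 2*x - 3) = (x + 2)*(x + 3)*(x - 1)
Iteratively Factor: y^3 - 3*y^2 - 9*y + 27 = (y - 3)*(y^2 - 9) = (y - 3)^2*(y + 3)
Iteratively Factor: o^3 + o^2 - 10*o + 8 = (o - 2)*(o^2 + 3*o - 4) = (o - 2)*(o + 4)*(o - 1)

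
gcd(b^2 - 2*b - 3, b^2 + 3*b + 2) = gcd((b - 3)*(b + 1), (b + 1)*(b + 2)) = b + 1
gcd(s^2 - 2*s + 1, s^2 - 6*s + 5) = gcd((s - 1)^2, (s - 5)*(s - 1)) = s - 1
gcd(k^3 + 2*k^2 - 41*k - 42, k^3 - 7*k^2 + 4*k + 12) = k^2 - 5*k - 6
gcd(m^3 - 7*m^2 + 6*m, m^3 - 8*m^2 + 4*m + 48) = m - 6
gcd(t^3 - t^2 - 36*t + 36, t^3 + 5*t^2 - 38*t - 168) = t - 6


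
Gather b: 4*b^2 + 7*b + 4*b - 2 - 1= 4*b^2 + 11*b - 3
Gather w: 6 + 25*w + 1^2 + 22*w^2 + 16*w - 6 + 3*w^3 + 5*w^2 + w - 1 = 3*w^3 + 27*w^2 + 42*w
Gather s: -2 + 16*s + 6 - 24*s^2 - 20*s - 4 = -24*s^2 - 4*s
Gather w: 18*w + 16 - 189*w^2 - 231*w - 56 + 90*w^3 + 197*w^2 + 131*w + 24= 90*w^3 + 8*w^2 - 82*w - 16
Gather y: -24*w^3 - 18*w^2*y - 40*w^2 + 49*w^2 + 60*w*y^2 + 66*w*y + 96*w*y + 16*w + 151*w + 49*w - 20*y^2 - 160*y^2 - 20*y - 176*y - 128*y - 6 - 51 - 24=-24*w^3 + 9*w^2 + 216*w + y^2*(60*w - 180) + y*(-18*w^2 + 162*w - 324) - 81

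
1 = 1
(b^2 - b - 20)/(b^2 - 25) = (b + 4)/(b + 5)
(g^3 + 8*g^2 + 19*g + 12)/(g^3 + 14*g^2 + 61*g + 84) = (g + 1)/(g + 7)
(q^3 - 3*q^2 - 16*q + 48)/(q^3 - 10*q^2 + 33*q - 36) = (q + 4)/(q - 3)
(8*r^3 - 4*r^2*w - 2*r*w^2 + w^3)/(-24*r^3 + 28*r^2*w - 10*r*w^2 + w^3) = (-2*r - w)/(6*r - w)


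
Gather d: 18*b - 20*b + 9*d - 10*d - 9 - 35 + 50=-2*b - d + 6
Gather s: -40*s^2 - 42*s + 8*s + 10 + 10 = -40*s^2 - 34*s + 20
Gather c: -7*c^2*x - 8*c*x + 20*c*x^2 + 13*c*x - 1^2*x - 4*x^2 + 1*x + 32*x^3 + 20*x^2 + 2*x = -7*c^2*x + c*(20*x^2 + 5*x) + 32*x^3 + 16*x^2 + 2*x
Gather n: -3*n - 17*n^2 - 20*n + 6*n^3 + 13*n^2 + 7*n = 6*n^3 - 4*n^2 - 16*n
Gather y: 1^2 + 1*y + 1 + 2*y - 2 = 3*y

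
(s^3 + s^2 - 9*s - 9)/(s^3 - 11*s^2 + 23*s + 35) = (s^2 - 9)/(s^2 - 12*s + 35)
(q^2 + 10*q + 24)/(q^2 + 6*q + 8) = (q + 6)/(q + 2)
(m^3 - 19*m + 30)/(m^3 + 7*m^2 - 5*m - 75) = (m - 2)/(m + 5)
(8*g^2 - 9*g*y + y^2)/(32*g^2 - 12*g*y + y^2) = (-g + y)/(-4*g + y)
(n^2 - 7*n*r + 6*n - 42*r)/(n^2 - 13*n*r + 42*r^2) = (-n - 6)/(-n + 6*r)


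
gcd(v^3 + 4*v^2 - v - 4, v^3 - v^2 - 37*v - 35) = v + 1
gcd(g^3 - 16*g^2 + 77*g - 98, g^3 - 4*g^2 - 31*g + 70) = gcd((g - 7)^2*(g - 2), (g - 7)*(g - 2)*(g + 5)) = g^2 - 9*g + 14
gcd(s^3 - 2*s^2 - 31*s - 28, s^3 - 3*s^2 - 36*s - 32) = s^2 + 5*s + 4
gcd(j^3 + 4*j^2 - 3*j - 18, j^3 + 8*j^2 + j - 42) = j^2 + j - 6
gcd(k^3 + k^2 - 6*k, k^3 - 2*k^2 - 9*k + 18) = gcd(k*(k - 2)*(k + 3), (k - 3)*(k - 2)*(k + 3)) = k^2 + k - 6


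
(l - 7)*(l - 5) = l^2 - 12*l + 35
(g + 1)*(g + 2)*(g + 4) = g^3 + 7*g^2 + 14*g + 8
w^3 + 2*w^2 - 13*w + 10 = (w - 2)*(w - 1)*(w + 5)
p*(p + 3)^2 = p^3 + 6*p^2 + 9*p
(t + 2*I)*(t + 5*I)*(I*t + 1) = I*t^3 - 6*t^2 - 3*I*t - 10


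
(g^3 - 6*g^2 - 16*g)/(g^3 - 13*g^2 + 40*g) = (g + 2)/(g - 5)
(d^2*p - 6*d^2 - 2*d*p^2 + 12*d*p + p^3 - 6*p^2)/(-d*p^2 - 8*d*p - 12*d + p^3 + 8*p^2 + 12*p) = (-d*p + 6*d + p^2 - 6*p)/(p^2 + 8*p + 12)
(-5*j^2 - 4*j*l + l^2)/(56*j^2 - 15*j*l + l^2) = (-5*j^2 - 4*j*l + l^2)/(56*j^2 - 15*j*l + l^2)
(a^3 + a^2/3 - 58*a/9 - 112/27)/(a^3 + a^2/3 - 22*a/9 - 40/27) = (9*a^2 - 3*a - 56)/(9*a^2 - 3*a - 20)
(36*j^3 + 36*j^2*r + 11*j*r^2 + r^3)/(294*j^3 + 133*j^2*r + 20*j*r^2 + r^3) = (6*j^2 + 5*j*r + r^2)/(49*j^2 + 14*j*r + r^2)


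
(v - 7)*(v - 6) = v^2 - 13*v + 42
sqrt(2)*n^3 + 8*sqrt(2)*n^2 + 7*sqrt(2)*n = n*(n + 7)*(sqrt(2)*n + sqrt(2))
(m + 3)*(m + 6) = m^2 + 9*m + 18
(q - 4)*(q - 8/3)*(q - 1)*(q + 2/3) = q^4 - 7*q^3 + 110*q^2/9 + 8*q/9 - 64/9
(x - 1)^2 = x^2 - 2*x + 1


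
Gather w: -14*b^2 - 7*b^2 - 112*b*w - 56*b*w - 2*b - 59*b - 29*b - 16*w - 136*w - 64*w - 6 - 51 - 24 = -21*b^2 - 90*b + w*(-168*b - 216) - 81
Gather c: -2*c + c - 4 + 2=-c - 2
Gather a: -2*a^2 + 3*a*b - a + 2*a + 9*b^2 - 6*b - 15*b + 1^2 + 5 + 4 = -2*a^2 + a*(3*b + 1) + 9*b^2 - 21*b + 10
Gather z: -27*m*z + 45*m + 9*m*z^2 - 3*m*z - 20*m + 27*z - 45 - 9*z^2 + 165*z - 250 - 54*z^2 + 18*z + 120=25*m + z^2*(9*m - 63) + z*(210 - 30*m) - 175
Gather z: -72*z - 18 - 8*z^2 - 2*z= -8*z^2 - 74*z - 18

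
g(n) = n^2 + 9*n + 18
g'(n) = 2*n + 9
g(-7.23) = 5.20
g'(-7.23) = -5.46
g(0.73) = 25.10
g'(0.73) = 10.46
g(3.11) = 55.66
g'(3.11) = 15.22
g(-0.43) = 14.31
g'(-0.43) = 8.14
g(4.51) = 78.93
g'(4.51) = 18.02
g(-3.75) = -1.69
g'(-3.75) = 1.50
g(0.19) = 19.75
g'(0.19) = 9.38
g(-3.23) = -0.64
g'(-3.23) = 2.54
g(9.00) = 180.00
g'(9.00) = 27.00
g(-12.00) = 54.00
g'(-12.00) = -15.00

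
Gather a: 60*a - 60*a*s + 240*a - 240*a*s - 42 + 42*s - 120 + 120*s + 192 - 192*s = a*(300 - 300*s) - 30*s + 30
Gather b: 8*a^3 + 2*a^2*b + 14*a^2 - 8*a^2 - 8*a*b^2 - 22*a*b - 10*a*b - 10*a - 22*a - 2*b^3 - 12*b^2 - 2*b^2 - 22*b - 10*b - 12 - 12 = 8*a^3 + 6*a^2 - 32*a - 2*b^3 + b^2*(-8*a - 14) + b*(2*a^2 - 32*a - 32) - 24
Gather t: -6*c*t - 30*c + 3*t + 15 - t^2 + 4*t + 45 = -30*c - t^2 + t*(7 - 6*c) + 60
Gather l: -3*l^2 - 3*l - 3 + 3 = -3*l^2 - 3*l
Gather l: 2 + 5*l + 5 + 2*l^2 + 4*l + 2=2*l^2 + 9*l + 9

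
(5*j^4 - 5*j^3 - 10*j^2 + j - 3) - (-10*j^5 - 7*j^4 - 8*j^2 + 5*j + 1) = 10*j^5 + 12*j^4 - 5*j^3 - 2*j^2 - 4*j - 4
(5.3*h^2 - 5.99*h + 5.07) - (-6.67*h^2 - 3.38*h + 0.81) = 11.97*h^2 - 2.61*h + 4.26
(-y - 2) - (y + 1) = -2*y - 3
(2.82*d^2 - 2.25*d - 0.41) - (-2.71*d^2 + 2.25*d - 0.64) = 5.53*d^2 - 4.5*d + 0.23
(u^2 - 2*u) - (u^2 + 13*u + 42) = -15*u - 42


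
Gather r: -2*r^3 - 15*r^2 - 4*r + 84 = -2*r^3 - 15*r^2 - 4*r + 84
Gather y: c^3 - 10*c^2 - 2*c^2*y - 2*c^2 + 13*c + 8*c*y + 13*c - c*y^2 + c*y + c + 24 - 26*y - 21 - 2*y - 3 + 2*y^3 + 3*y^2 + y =c^3 - 12*c^2 + 27*c + 2*y^3 + y^2*(3 - c) + y*(-2*c^2 + 9*c - 27)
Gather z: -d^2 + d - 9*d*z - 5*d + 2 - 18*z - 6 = -d^2 - 4*d + z*(-9*d - 18) - 4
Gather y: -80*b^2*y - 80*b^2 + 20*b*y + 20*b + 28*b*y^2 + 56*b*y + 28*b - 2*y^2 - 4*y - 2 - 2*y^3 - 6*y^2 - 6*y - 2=-80*b^2 + 48*b - 2*y^3 + y^2*(28*b - 8) + y*(-80*b^2 + 76*b - 10) - 4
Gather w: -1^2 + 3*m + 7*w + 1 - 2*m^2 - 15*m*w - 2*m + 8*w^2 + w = -2*m^2 + m + 8*w^2 + w*(8 - 15*m)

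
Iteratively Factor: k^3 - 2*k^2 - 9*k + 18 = (k - 3)*(k^2 + k - 6) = (k - 3)*(k - 2)*(k + 3)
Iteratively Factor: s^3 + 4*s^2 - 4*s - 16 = (s + 2)*(s^2 + 2*s - 8) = (s + 2)*(s + 4)*(s - 2)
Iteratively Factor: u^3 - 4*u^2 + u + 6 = (u - 3)*(u^2 - u - 2) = (u - 3)*(u - 2)*(u + 1)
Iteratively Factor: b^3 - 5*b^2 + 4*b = (b - 4)*(b^2 - b) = b*(b - 4)*(b - 1)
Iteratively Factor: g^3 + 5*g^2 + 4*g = (g + 4)*(g^2 + g) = g*(g + 4)*(g + 1)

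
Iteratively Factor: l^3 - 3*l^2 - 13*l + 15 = (l - 5)*(l^2 + 2*l - 3) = (l - 5)*(l + 3)*(l - 1)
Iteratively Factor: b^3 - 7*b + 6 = (b + 3)*(b^2 - 3*b + 2) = (b - 1)*(b + 3)*(b - 2)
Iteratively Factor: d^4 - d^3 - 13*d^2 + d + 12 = (d - 4)*(d^3 + 3*d^2 - d - 3) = (d - 4)*(d + 1)*(d^2 + 2*d - 3) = (d - 4)*(d - 1)*(d + 1)*(d + 3)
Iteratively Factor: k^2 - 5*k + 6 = (k - 3)*(k - 2)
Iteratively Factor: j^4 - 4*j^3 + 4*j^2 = (j)*(j^3 - 4*j^2 + 4*j) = j^2*(j^2 - 4*j + 4) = j^2*(j - 2)*(j - 2)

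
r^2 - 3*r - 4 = (r - 4)*(r + 1)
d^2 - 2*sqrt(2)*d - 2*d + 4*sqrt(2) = (d - 2)*(d - 2*sqrt(2))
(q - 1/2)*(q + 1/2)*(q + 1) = q^3 + q^2 - q/4 - 1/4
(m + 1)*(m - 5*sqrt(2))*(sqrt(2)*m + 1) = sqrt(2)*m^3 - 9*m^2 + sqrt(2)*m^2 - 9*m - 5*sqrt(2)*m - 5*sqrt(2)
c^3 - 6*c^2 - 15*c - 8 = (c - 8)*(c + 1)^2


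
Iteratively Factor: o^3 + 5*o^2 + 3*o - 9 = (o + 3)*(o^2 + 2*o - 3) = (o - 1)*(o + 3)*(o + 3)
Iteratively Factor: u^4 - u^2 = (u - 1)*(u^3 + u^2) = u*(u - 1)*(u^2 + u) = u*(u - 1)*(u + 1)*(u)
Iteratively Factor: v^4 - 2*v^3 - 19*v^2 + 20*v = (v + 4)*(v^3 - 6*v^2 + 5*v) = v*(v + 4)*(v^2 - 6*v + 5) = v*(v - 1)*(v + 4)*(v - 5)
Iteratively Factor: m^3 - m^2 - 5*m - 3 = (m + 1)*(m^2 - 2*m - 3) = (m + 1)^2*(m - 3)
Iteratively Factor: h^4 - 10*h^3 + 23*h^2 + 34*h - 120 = (h - 5)*(h^3 - 5*h^2 - 2*h + 24) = (h - 5)*(h - 4)*(h^2 - h - 6) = (h - 5)*(h - 4)*(h - 3)*(h + 2)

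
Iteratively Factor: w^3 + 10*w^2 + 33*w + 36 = (w + 3)*(w^2 + 7*w + 12) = (w + 3)*(w + 4)*(w + 3)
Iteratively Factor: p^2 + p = (p)*(p + 1)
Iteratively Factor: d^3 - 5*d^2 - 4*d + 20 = (d - 2)*(d^2 - 3*d - 10) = (d - 2)*(d + 2)*(d - 5)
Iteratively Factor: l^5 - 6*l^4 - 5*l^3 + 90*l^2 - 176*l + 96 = (l - 4)*(l^4 - 2*l^3 - 13*l^2 + 38*l - 24) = (l - 4)*(l - 1)*(l^3 - l^2 - 14*l + 24) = (l - 4)*(l - 3)*(l - 1)*(l^2 + 2*l - 8) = (l - 4)*(l - 3)*(l - 1)*(l + 4)*(l - 2)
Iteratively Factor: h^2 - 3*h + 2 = (h - 2)*(h - 1)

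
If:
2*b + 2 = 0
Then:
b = -1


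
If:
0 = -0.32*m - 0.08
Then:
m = -0.25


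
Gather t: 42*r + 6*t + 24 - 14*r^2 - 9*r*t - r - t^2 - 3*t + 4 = -14*r^2 + 41*r - t^2 + t*(3 - 9*r) + 28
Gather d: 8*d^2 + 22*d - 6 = 8*d^2 + 22*d - 6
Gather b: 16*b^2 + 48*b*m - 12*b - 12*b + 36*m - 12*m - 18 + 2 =16*b^2 + b*(48*m - 24) + 24*m - 16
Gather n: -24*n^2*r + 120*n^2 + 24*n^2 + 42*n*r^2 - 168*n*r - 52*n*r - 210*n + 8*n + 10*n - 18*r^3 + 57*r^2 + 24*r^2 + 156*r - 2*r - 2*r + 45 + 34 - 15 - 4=n^2*(144 - 24*r) + n*(42*r^2 - 220*r - 192) - 18*r^3 + 81*r^2 + 152*r + 60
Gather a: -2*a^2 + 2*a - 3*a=-2*a^2 - a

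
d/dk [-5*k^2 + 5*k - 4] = 5 - 10*k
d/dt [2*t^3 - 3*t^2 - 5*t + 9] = 6*t^2 - 6*t - 5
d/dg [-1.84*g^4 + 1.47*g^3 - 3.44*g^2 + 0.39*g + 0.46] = -7.36*g^3 + 4.41*g^2 - 6.88*g + 0.39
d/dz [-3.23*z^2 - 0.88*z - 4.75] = -6.46*z - 0.88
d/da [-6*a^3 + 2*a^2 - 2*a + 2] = -18*a^2 + 4*a - 2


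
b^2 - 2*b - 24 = (b - 6)*(b + 4)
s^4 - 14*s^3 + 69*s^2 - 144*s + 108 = (s - 6)*(s - 3)^2*(s - 2)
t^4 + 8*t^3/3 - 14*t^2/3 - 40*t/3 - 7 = (t - 7/3)*(t + 1)^2*(t + 3)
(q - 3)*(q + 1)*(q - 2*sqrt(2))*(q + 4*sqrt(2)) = q^4 - 2*q^3 + 2*sqrt(2)*q^3 - 19*q^2 - 4*sqrt(2)*q^2 - 6*sqrt(2)*q + 32*q + 48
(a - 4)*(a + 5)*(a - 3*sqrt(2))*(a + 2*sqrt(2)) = a^4 - sqrt(2)*a^3 + a^3 - 32*a^2 - sqrt(2)*a^2 - 12*a + 20*sqrt(2)*a + 240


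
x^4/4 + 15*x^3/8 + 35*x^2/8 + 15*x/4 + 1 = (x/4 + 1)*(x + 1/2)*(x + 1)*(x + 2)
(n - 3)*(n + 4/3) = n^2 - 5*n/3 - 4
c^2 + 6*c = c*(c + 6)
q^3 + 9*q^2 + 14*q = q*(q + 2)*(q + 7)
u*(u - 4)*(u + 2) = u^3 - 2*u^2 - 8*u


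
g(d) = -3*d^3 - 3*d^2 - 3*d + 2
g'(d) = -9*d^2 - 6*d - 3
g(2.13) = -46.99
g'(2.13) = -56.61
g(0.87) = -4.86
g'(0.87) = -15.03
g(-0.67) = 3.57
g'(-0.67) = -3.02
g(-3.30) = 87.04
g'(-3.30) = -81.21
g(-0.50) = 3.12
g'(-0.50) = -2.25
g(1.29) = -13.30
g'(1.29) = -25.72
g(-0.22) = 2.55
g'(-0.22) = -2.12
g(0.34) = 0.52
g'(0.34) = -6.08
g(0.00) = 2.00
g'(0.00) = -3.00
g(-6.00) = 560.00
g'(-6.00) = -291.00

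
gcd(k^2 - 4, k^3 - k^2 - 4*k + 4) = k^2 - 4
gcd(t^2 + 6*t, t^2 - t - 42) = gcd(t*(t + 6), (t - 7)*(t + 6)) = t + 6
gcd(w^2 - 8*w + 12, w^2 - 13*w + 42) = w - 6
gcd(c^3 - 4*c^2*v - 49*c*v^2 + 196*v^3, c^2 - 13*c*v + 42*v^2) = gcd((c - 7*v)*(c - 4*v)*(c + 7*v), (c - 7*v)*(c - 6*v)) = -c + 7*v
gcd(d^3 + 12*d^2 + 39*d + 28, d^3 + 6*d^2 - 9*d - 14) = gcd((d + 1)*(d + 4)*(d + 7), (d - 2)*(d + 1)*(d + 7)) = d^2 + 8*d + 7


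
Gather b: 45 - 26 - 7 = 12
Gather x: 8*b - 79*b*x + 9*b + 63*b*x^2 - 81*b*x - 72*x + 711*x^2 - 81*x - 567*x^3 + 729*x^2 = 17*b - 567*x^3 + x^2*(63*b + 1440) + x*(-160*b - 153)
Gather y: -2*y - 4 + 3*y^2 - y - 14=3*y^2 - 3*y - 18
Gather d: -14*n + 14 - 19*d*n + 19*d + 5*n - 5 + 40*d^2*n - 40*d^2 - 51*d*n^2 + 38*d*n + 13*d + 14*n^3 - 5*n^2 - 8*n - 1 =d^2*(40*n - 40) + d*(-51*n^2 + 19*n + 32) + 14*n^3 - 5*n^2 - 17*n + 8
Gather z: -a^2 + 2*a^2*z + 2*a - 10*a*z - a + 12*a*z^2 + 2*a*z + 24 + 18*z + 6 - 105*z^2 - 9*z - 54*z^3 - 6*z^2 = -a^2 + a - 54*z^3 + z^2*(12*a - 111) + z*(2*a^2 - 8*a + 9) + 30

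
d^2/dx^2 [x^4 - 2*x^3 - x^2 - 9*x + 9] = 12*x^2 - 12*x - 2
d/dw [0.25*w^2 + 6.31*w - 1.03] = 0.5*w + 6.31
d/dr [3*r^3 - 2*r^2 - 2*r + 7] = 9*r^2 - 4*r - 2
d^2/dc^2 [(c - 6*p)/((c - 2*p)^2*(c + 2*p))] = 2*(3*c^3 - 30*c^2*p - 28*c*p^2 - 40*p^3)/(c^7 - 2*c^6*p - 12*c^5*p^2 + 24*c^4*p^3 + 48*c^3*p^4 - 96*c^2*p^5 - 64*c*p^6 + 128*p^7)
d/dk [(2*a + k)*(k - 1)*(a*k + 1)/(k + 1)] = (-(2*a + k)*(k - 1)*(a*k + 1) + (k + 1)*(a*(2*a + k)*(k - 1) + (2*a + k)*(a*k + 1) + (k - 1)*(a*k + 1)))/(k + 1)^2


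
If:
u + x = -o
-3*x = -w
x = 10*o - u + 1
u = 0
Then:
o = -1/11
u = 0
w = 3/11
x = 1/11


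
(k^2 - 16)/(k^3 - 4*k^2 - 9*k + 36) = (k + 4)/(k^2 - 9)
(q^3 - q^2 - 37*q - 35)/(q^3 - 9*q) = (q^3 - q^2 - 37*q - 35)/(q*(q^2 - 9))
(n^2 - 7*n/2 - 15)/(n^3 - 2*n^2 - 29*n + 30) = (n + 5/2)/(n^2 + 4*n - 5)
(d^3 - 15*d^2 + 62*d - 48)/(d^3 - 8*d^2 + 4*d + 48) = (d^2 - 9*d + 8)/(d^2 - 2*d - 8)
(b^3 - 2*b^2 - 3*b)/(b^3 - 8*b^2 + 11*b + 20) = b*(b - 3)/(b^2 - 9*b + 20)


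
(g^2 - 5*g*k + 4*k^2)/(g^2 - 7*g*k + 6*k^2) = (g - 4*k)/(g - 6*k)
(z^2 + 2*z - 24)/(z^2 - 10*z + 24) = (z + 6)/(z - 6)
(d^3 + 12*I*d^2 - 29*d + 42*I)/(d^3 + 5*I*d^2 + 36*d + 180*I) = (d^2 + 6*I*d + 7)/(d^2 - I*d + 30)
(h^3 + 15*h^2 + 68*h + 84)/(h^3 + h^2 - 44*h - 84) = (h + 7)/(h - 7)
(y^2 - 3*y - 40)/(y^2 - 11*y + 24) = (y + 5)/(y - 3)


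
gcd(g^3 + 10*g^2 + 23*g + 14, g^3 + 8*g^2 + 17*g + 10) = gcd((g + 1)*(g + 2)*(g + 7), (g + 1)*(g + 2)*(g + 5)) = g^2 + 3*g + 2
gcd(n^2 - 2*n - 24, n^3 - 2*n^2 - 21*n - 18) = n - 6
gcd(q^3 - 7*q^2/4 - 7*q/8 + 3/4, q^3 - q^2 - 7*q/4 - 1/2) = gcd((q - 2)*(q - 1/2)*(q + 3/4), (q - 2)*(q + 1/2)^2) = q - 2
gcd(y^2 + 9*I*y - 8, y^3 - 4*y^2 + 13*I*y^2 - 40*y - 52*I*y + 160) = y + 8*I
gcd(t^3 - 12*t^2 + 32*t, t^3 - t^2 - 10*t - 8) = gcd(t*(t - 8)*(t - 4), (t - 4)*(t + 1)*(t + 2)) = t - 4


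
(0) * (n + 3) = 0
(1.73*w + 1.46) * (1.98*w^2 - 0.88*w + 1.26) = 3.4254*w^3 + 1.3684*w^2 + 0.895*w + 1.8396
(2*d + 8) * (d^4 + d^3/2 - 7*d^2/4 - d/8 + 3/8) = 2*d^5 + 9*d^4 + d^3/2 - 57*d^2/4 - d/4 + 3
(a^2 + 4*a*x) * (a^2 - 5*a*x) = a^4 - a^3*x - 20*a^2*x^2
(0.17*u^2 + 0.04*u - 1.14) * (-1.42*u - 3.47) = -0.2414*u^3 - 0.6467*u^2 + 1.48*u + 3.9558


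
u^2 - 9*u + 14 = (u - 7)*(u - 2)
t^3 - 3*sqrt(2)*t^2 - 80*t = t*(t - 8*sqrt(2))*(t + 5*sqrt(2))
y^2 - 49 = (y - 7)*(y + 7)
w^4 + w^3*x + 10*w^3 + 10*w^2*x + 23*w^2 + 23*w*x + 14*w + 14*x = (w + 1)*(w + 2)*(w + 7)*(w + x)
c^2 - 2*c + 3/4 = (c - 3/2)*(c - 1/2)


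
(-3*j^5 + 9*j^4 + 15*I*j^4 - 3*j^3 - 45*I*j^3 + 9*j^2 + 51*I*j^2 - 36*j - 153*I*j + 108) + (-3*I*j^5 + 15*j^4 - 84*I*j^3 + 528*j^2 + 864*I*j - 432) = -3*j^5 - 3*I*j^5 + 24*j^4 + 15*I*j^4 - 3*j^3 - 129*I*j^3 + 537*j^2 + 51*I*j^2 - 36*j + 711*I*j - 324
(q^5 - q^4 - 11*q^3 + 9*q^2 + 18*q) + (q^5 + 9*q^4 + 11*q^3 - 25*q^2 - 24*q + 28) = 2*q^5 + 8*q^4 - 16*q^2 - 6*q + 28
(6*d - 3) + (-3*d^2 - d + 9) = -3*d^2 + 5*d + 6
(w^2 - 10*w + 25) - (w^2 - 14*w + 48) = 4*w - 23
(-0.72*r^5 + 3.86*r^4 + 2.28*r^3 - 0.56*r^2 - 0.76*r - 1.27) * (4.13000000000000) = -2.9736*r^5 + 15.9418*r^4 + 9.4164*r^3 - 2.3128*r^2 - 3.1388*r - 5.2451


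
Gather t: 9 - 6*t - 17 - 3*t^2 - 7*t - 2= -3*t^2 - 13*t - 10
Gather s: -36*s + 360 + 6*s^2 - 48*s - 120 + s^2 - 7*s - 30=7*s^2 - 91*s + 210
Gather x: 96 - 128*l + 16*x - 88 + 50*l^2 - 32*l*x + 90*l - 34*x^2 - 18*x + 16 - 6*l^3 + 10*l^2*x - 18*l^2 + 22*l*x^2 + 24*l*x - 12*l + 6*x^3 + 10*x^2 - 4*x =-6*l^3 + 32*l^2 - 50*l + 6*x^3 + x^2*(22*l - 24) + x*(10*l^2 - 8*l - 6) + 24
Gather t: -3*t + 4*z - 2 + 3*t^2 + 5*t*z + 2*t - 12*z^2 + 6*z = 3*t^2 + t*(5*z - 1) - 12*z^2 + 10*z - 2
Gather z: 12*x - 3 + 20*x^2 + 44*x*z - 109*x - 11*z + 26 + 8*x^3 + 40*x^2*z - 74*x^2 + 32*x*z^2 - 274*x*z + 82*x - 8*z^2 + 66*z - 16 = 8*x^3 - 54*x^2 - 15*x + z^2*(32*x - 8) + z*(40*x^2 - 230*x + 55) + 7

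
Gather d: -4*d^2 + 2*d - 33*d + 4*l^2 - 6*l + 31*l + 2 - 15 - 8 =-4*d^2 - 31*d + 4*l^2 + 25*l - 21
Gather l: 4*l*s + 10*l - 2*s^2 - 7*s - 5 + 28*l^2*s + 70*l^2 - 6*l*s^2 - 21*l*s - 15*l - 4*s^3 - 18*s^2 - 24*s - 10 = l^2*(28*s + 70) + l*(-6*s^2 - 17*s - 5) - 4*s^3 - 20*s^2 - 31*s - 15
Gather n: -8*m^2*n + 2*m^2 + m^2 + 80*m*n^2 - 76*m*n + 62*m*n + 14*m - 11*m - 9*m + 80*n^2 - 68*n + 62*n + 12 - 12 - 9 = 3*m^2 - 6*m + n^2*(80*m + 80) + n*(-8*m^2 - 14*m - 6) - 9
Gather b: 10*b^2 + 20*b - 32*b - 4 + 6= 10*b^2 - 12*b + 2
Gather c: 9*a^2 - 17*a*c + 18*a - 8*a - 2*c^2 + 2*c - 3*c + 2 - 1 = 9*a^2 + 10*a - 2*c^2 + c*(-17*a - 1) + 1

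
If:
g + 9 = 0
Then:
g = -9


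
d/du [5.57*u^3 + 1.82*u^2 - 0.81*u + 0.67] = 16.71*u^2 + 3.64*u - 0.81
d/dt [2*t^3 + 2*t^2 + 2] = 2*t*(3*t + 2)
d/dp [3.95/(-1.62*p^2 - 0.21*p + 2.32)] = (12.798*p + 0.8295)/(1.62*p^2 + 0.21*p - 2.32)^2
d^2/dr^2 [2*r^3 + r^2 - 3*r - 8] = 12*r + 2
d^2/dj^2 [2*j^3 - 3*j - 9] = 12*j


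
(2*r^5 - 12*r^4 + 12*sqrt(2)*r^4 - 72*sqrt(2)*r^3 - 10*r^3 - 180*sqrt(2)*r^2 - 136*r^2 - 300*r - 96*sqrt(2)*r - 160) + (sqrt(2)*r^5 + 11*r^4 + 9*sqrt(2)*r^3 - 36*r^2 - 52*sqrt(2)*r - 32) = sqrt(2)*r^5 + 2*r^5 - r^4 + 12*sqrt(2)*r^4 - 63*sqrt(2)*r^3 - 10*r^3 - 180*sqrt(2)*r^2 - 172*r^2 - 300*r - 148*sqrt(2)*r - 192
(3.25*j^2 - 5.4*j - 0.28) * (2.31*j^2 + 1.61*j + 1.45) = 7.5075*j^4 - 7.2415*j^3 - 4.6283*j^2 - 8.2808*j - 0.406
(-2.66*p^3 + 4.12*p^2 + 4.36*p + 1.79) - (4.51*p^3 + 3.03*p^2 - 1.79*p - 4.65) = -7.17*p^3 + 1.09*p^2 + 6.15*p + 6.44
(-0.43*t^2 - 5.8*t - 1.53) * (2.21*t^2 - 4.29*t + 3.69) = -0.9503*t^4 - 10.9733*t^3 + 19.914*t^2 - 14.8383*t - 5.6457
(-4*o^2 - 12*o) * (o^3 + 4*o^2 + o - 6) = -4*o^5 - 28*o^4 - 52*o^3 + 12*o^2 + 72*o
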